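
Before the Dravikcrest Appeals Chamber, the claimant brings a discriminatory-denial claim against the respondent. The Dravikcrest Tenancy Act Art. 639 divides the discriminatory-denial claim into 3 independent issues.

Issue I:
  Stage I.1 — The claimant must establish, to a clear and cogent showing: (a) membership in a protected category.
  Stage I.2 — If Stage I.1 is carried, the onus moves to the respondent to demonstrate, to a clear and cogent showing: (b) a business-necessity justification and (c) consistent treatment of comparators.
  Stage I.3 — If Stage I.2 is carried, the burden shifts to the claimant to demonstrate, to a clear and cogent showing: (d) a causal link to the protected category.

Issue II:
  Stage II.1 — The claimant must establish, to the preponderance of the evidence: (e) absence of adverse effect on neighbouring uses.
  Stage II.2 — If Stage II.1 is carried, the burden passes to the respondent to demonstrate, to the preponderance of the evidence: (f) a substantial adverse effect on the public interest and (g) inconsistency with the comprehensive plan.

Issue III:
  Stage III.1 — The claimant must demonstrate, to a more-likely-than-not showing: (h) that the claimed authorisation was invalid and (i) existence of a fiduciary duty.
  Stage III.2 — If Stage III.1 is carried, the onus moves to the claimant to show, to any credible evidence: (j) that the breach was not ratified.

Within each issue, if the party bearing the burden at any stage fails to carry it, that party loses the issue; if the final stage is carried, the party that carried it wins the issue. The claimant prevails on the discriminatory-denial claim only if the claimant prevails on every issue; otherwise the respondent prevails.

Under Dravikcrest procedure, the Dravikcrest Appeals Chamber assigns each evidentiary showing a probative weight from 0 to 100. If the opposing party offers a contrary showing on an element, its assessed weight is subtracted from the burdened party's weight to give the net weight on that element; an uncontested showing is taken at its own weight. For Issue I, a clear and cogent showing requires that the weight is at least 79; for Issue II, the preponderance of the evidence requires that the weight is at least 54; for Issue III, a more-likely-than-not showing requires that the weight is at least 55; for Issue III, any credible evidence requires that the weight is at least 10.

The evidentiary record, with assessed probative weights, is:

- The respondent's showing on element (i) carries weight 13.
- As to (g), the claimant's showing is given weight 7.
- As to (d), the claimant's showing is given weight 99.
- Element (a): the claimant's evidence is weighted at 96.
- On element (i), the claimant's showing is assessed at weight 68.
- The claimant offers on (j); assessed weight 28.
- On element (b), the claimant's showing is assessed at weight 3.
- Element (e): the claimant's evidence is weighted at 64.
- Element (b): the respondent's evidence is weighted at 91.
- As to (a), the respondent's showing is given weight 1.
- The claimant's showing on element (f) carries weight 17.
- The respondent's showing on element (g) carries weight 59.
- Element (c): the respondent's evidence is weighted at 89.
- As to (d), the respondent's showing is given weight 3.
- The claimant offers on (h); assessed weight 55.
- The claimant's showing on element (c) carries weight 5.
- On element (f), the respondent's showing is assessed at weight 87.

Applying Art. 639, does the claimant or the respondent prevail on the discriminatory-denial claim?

claimant

— Issue I —
At Stage I.1 the claimant must meet a clear and cogent showing (weight is at least 79): on (a) the weight is 96 less the opposing 1 gives net 95, which does reach 79, so (a) meets the standard.
  The claimant carries Stage I.1; the respondent now bears the burden.
At Stage I.2 the respondent must meet a clear and cogent showing (weight is at least 79): on (b) the weight is 91 less the opposing 3 gives net 88, which does reach 79, so (b) meets the standard; on (c) the weight is 89 less the opposing 5 gives net 84, which does reach 79, so (c) meets the standard.
  The respondent carries Stage I.2; the claimant now bears the burden.
At Stage I.3 the claimant must meet a clear and cogent showing (weight is at least 79): on (d) the weight is 99 less the opposing 3 gives net 96, which does reach 79, so (d) meets the standard.
  The claimant carries the last stage.
With every stage satisfied, the claimant prevails on this issue.
— Issue II —
At Stage II.1 the claimant must meet the preponderance of the evidence (weight is at least 54): on (e) the weight is 64, ≥ 54, so (e) meets the standard.
  The claimant carries Stage II.1; the respondent now bears the burden.
At Stage II.2 the respondent must meet the preponderance of the evidence (weight is at least 54): on (f) the weight is 87 less the opposing 17 gives net 70, which does reach 54, so (f) meets the standard; on (g) the weight is 59 less the opposing 7 gives net 52, < 54, so (g) does not meet the standard.
  Not every element is met, so the respondent fails to carry Stage II.2.
The claimant prevails on this issue.
— Issue III —
Stage III.1 — burden on claimant; standard: a more-likely-than-not showing (weight is at least 55).
    (h): 55 ≥ 55 [met]
    (i): 68 − 13 = 55 ≥ 55 [met]
  All elements met. The claimant retains the burden for Stage III.2.
Stage III.2 — burden on claimant; standard: any credible evidence (weight is at least 10).
    (j): 28 ≥ 10 [met]
  All elements met at the final stage.
All stages carried — the claimant prevails on this issue.
Per-issue: Issue I → claimant; Issue II → claimant; Issue III → claimant. The claimant must prevail on every issue; overall, the claimant prevails.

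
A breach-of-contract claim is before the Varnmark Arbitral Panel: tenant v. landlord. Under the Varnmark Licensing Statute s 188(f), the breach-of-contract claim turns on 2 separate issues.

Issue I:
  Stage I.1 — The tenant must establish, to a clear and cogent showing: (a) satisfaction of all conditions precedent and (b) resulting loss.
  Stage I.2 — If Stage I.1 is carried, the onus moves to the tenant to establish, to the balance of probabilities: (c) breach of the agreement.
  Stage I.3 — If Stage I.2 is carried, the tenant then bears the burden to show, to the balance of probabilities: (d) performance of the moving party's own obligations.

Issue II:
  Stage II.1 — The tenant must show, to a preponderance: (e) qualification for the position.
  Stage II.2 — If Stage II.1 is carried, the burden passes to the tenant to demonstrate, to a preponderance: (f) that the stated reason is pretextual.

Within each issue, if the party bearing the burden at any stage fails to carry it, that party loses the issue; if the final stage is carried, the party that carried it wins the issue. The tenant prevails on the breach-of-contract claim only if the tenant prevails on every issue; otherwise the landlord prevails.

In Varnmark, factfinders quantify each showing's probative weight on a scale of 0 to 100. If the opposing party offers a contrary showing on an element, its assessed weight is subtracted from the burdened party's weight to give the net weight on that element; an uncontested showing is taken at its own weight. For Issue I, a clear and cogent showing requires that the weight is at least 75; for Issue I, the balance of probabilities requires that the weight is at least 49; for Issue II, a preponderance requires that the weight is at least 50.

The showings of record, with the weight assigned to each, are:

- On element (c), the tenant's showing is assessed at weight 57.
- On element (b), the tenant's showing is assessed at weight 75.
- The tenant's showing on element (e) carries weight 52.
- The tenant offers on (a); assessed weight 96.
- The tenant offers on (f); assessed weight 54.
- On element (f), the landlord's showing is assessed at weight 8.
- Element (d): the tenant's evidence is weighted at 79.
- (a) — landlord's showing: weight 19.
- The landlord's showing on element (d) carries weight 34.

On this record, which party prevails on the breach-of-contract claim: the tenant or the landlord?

landlord

— Issue I —
Stage I.1 — burden on tenant; standard: a clear and cogent showing (weight is at least 75).
    (a): 96 − 19 = 77 ≥ 75 [met]
    (b): 75 ≥ 75 [met]
  All elements met. The tenant retains the burden for Stage I.2.
Stage I.2 — burden on tenant; standard: the balance of probabilities (weight is at least 49).
    (c): 57 ≥ 49 [met]
  Stage I.2 is satisfied; the tenant continues to bear the burden.
Stage I.3 — burden on tenant; standard: the balance of probabilities (weight is at least 49).
    (d): 79 − 34 = 45 < 49 [not met]
  Not every element is met, so the tenant fails to carry Stage I.3.
The analysis ends at Stage I.3; the landlord prevails on this issue.
— Issue II —
Stage II.1 — burden on tenant; standard: a preponderance (weight is at least 50).
    (e): 52 ≥ 50 [met]
  Stage II.1 carried; the burden remains with the tenant.
Stage II.2 — burden on tenant; standard: a preponderance (weight is at least 50).
    (f): 54 − 8 = 46 < 50 [not met]
  The tenant does not carry Stage II.2.
The landlord prevails on this issue.
Per-issue: Issue I → landlord; Issue II → landlord. The tenant must prevail on every issue; overall, the landlord prevails.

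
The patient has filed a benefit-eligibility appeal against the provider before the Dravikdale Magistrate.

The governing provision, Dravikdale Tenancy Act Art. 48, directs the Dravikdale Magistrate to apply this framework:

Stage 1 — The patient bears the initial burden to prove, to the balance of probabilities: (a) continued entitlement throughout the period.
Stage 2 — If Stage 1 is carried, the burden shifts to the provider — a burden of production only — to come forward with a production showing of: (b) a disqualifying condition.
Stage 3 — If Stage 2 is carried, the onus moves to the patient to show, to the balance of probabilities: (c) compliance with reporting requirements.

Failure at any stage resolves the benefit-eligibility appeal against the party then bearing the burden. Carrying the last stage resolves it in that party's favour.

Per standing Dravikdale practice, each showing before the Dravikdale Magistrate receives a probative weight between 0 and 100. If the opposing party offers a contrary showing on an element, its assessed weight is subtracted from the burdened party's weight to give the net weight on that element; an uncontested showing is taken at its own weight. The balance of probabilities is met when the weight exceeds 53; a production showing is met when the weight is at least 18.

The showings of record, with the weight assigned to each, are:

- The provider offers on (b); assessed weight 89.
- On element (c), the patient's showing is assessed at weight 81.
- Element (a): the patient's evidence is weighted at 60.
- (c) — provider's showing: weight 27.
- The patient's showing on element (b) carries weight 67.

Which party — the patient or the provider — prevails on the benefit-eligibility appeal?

Stage 1 — burden on patient; standard: the balance of probabilities (weight exceeds 53).
    (a): 60 > 53 [met]
  Stage 1 is satisfied; the onus moves to the provider.
Stage 2 — burden on provider; standard: a production showing (weight is at least 18).
    (b): 89 − 67 = 22 ≥ 18 [met]
  The provider carries Stage 2; the patient now bears the burden.
Stage 3 — burden on patient; standard: the balance of probabilities (weight exceeds 53).
    (c): 81 − 27 = 54 > 53 [met]
  Stage 3 carried; the final stage is satisfied.
Every stage carried; the patient prevails.

patient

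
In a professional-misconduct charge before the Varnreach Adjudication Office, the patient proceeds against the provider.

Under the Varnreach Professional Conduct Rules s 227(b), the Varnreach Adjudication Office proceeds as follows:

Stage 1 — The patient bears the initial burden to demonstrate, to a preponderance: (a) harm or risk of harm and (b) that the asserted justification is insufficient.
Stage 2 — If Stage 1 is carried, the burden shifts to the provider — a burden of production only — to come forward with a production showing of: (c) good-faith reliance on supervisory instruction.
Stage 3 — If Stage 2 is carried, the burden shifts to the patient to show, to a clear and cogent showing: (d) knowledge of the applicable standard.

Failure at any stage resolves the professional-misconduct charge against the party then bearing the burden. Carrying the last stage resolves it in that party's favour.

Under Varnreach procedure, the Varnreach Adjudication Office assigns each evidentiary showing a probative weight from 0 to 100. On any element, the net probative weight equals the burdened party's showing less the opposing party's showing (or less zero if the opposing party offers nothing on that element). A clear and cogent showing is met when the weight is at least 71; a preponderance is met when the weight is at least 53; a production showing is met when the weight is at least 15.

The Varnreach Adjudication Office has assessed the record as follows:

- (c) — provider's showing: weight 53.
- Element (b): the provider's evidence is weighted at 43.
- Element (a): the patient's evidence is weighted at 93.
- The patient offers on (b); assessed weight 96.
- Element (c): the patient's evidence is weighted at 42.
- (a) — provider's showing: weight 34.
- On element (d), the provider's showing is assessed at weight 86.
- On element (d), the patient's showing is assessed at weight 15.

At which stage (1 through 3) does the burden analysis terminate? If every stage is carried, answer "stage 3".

At Stage 1 the patient must meet a preponderance (weight is at least 53): on (a) the weight is 93 less the opposing 34 gives net 59, which does reach 53, so (a) meets the standard; on (b) the weight is 96 less the opposing 43 gives net 53, which does reach 53, so (b) meets the standard.
  All elements met. The burden passes to the provider.
At Stage 2 the provider must meet a production showing (weight is at least 15): on (c) the weight is 53 less the opposing 42 gives net 11, < 15, so (c) does not meet the standard.
  The provider does not carry Stage 2.
The patient prevails.

stage 2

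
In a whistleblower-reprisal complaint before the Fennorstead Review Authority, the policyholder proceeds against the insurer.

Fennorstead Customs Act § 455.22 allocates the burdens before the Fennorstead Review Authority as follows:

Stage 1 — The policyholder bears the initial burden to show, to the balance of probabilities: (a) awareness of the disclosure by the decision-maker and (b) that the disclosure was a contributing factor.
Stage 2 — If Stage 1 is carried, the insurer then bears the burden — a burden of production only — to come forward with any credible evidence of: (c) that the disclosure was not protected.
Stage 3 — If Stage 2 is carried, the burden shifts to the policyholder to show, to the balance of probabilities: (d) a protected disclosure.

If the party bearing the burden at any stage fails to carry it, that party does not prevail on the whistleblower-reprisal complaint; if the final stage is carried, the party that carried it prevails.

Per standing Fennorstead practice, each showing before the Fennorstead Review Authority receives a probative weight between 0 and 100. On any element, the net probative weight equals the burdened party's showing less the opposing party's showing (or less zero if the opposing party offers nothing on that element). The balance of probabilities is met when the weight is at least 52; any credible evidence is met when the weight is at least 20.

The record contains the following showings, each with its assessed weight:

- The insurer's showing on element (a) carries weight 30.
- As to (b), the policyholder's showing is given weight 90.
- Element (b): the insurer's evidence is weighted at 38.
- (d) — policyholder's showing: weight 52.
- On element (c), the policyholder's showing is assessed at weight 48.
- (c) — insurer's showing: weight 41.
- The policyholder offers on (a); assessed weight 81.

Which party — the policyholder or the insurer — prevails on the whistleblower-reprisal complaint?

Stage 1 (policyholder, the balance of probabilities, weight is at least 52): (a) net 81−30=51 < 52 — fails; (b) net 90−38=52 ≥ 52 — meets.
  The policyholder does not carry Stage 1.
So the insurer prevails.

insurer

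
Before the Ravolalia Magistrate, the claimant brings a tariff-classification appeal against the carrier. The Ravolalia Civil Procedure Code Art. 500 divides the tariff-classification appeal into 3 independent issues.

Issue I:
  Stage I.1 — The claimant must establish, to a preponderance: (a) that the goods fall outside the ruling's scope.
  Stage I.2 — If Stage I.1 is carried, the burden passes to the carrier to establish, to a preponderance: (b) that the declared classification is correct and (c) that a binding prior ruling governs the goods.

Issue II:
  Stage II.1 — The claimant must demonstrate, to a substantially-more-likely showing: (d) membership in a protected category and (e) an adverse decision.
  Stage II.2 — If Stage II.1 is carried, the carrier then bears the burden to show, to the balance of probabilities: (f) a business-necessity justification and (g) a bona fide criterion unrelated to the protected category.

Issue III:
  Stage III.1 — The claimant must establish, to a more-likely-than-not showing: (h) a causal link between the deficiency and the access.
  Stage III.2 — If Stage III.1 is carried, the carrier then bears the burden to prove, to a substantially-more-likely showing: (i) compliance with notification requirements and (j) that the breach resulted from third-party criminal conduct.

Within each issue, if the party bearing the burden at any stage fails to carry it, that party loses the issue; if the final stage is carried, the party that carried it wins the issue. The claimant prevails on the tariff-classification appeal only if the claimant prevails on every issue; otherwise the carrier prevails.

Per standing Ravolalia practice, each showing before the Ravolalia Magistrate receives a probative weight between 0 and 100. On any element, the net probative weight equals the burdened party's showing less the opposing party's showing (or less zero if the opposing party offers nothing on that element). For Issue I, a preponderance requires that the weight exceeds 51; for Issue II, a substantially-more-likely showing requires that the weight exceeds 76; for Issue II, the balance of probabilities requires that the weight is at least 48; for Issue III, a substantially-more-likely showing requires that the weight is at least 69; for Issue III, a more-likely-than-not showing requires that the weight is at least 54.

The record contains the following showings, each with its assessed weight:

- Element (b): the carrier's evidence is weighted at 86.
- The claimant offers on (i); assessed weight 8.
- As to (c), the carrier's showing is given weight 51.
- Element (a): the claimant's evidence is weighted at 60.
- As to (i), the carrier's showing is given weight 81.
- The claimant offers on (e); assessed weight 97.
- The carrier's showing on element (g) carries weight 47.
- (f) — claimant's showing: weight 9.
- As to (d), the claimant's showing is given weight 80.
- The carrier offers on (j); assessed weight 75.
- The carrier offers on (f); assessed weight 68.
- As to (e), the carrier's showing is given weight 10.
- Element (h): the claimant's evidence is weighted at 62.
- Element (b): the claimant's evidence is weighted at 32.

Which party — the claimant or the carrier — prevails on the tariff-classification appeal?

— Issue I —
Stage I.1 — burden on claimant; standard: a preponderance (weight exceeds 51).
    (a): 60 > 51 [met]
  Stage I.1 carried; the burden shifts to the carrier.
Stage I.2 — burden on carrier; standard: a preponderance (weight exceeds 51).
    (b): 86 − 32 = 54 > 51 [met]
    (c): 51 ≤ 51 [not met]
  The carrier does not carry Stage I.2.
So the claimant prevails on this issue.
— Issue II —
Stage II.1 — burden on claimant; standard: a substantially-more-likely showing (weight exceeds 76).
    (d): 80 > 76 [met]
    (e): 97 − 10 = 87 > 76 [met]
  Stage II.1 is satisfied; the onus moves to the carrier.
Stage II.2 — burden on carrier; standard: the balance of probabilities (weight is at least 48).
    (f): 68 − 9 = 59 ≥ 48 [met]
    (g): 47 < 48 [not met]
  The carrier does not carry Stage II.2.
So the claimant prevails on this issue.
— Issue III —
Stage III.1 (claimant, a more-likely-than-not showing, weight is at least 54): (h) 62 ≥ 54 — meets.
  The claimant carries Stage III.1; the carrier now bears the burden.
Stage III.2 (carrier, a substantially-more-likely showing, weight is at least 69): (i) net 81−8=73 ≥ 69 — meets; (j) 75 ≥ 69 — meets.
  All elements met at the final stage.
With every stage satisfied, the carrier prevails on this issue.
Per-issue: Issue I → claimant; Issue II → claimant; Issue III → carrier. The claimant must prevail on every issue; overall, the carrier prevails.

carrier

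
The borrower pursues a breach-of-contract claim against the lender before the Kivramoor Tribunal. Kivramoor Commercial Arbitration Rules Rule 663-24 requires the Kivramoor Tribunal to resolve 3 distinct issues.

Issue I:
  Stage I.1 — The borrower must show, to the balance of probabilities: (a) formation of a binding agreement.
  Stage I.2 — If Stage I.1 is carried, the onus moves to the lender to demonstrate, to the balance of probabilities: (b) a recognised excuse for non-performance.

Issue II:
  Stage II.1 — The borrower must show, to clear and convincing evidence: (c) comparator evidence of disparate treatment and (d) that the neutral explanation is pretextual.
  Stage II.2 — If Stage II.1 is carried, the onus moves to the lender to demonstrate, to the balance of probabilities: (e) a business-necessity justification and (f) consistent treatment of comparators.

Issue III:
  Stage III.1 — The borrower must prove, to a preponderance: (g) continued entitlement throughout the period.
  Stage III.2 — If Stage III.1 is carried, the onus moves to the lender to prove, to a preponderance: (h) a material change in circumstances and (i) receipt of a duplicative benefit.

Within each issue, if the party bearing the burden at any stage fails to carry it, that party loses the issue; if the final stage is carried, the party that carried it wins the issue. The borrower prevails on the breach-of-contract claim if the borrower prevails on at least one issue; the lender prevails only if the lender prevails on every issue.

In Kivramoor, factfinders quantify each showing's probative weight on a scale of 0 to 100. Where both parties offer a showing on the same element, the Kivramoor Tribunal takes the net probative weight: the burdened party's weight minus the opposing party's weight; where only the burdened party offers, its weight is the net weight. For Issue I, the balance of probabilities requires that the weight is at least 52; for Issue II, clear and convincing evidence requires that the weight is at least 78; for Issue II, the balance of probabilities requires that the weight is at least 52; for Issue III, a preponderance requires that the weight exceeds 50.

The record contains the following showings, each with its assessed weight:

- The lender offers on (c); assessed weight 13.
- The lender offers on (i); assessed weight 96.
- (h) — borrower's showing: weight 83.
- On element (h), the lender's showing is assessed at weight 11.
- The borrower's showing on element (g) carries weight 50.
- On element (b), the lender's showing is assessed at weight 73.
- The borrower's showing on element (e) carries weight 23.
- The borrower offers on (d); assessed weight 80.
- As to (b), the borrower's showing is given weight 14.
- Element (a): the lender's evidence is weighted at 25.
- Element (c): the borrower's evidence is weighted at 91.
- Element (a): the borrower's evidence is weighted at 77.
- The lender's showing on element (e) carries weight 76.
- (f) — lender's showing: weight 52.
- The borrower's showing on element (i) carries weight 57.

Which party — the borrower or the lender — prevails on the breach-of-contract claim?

lender

— Issue I —
Stage I.1 — burden on borrower; standard: the balance of probabilities (weight is at least 52).
    (a): 77 − 25 = 52 ≥ 52 [met]
  All elements met. The burden passes to the lender.
Stage I.2 — burden on lender; standard: the balance of probabilities (weight is at least 52).
    (b): 73 − 14 = 59 ≥ 52 [met]
  All elements met at the final stage.
Every stage carried; the lender prevails on this issue.
— Issue II —
Stage II.1 (borrower, clear and convincing evidence, weight is at least 78): (c) net 91−13=78 ≥ 78 — meets; (d) 80 ≥ 78 — meets.
  All elements met. The burden passes to the lender.
Stage II.2 (lender, the balance of probabilities, weight is at least 52): (e) net 76−23=53 ≥ 52 — meets; (f) 52 ≥ 52 — meets.
  All elements met at the final stage.
With every stage satisfied, the lender prevails on this issue.
— Issue III —
At Stage III.1 the borrower must meet a preponderance (weight exceeds 50): on (g) the weight is 50, which does not exceed 50, so (g) does not meet the standard.
  Not every element is met, so the borrower fails to carry Stage III.1.
The analysis ends at Stage III.1; the lender prevails on this issue.
Per-issue: Issue I → lender; Issue II → lender; Issue III → lender. The borrower must prevail on at least one issue; overall, the lender prevails.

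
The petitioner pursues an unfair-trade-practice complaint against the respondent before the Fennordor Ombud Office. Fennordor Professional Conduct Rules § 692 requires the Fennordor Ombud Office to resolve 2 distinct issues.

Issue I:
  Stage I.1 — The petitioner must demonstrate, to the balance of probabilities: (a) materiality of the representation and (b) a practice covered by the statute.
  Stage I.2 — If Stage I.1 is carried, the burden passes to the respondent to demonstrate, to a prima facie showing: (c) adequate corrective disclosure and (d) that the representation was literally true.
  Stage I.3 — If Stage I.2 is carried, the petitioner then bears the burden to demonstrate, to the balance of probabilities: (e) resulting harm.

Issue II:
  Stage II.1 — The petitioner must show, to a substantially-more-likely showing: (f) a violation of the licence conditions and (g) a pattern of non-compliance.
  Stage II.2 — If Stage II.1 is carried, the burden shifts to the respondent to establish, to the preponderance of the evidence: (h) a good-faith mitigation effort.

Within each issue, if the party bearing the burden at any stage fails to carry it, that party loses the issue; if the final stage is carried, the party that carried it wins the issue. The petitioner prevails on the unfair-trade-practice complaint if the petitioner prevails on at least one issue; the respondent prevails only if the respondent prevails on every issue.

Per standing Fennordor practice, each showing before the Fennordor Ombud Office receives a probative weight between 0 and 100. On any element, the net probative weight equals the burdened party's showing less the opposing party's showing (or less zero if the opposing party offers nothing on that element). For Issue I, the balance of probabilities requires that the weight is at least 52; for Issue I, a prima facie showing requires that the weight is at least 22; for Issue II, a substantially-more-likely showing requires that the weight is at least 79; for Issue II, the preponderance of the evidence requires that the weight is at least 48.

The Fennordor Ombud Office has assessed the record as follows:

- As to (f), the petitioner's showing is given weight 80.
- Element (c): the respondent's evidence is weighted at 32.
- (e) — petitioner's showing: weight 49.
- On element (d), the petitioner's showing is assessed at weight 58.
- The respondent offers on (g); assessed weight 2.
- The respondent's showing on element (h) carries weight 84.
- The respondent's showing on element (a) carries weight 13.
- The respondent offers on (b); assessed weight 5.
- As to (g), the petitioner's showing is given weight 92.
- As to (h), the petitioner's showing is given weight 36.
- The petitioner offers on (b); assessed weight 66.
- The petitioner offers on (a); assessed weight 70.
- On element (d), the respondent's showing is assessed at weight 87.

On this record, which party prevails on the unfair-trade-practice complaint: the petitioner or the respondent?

respondent

— Issue I —
Stage I.1 — burden on petitioner; standard: the balance of probabilities (weight is at least 52).
    (a): 70 − 13 = 57 ≥ 52 [met]
    (b): 66 − 5 = 61 ≥ 52 [met]
  The petitioner carries Stage I.1; the respondent now bears the burden.
Stage I.2 — burden on respondent; standard: a prima facie showing (weight is at least 22).
    (c): 32 ≥ 22 [met]
    (d): 87 − 58 = 29 ≥ 22 [met]
  Stage I.2 is satisfied; the onus moves to the petitioner.
Stage I.3 — burden on petitioner; standard: the balance of probabilities (weight is at least 52).
    (e): 49 < 52 [not met]
  Stage I.3 not carried; the petitioner fails its burden.
The analysis ends at Stage I.3; the respondent prevails on this issue.
— Issue II —
Stage II.1 (petitioner, a substantially-more-likely showing, weight is at least 79): (f) 80 ≥ 79 — meets; (g) net 92−2=90 ≥ 79 — meets.
  Stage II.1 carried; the burden shifts to the respondent.
Stage II.2 (respondent, the preponderance of the evidence, weight is at least 48): (h) net 84−36=48 ≥ 48 — meets.
  Stage II.2 carried; the final stage is satisfied.
All stages carried — the respondent prevails on this issue.
Per-issue: Issue I → respondent; Issue II → respondent. The petitioner must prevail on at least one issue; overall, the respondent prevails.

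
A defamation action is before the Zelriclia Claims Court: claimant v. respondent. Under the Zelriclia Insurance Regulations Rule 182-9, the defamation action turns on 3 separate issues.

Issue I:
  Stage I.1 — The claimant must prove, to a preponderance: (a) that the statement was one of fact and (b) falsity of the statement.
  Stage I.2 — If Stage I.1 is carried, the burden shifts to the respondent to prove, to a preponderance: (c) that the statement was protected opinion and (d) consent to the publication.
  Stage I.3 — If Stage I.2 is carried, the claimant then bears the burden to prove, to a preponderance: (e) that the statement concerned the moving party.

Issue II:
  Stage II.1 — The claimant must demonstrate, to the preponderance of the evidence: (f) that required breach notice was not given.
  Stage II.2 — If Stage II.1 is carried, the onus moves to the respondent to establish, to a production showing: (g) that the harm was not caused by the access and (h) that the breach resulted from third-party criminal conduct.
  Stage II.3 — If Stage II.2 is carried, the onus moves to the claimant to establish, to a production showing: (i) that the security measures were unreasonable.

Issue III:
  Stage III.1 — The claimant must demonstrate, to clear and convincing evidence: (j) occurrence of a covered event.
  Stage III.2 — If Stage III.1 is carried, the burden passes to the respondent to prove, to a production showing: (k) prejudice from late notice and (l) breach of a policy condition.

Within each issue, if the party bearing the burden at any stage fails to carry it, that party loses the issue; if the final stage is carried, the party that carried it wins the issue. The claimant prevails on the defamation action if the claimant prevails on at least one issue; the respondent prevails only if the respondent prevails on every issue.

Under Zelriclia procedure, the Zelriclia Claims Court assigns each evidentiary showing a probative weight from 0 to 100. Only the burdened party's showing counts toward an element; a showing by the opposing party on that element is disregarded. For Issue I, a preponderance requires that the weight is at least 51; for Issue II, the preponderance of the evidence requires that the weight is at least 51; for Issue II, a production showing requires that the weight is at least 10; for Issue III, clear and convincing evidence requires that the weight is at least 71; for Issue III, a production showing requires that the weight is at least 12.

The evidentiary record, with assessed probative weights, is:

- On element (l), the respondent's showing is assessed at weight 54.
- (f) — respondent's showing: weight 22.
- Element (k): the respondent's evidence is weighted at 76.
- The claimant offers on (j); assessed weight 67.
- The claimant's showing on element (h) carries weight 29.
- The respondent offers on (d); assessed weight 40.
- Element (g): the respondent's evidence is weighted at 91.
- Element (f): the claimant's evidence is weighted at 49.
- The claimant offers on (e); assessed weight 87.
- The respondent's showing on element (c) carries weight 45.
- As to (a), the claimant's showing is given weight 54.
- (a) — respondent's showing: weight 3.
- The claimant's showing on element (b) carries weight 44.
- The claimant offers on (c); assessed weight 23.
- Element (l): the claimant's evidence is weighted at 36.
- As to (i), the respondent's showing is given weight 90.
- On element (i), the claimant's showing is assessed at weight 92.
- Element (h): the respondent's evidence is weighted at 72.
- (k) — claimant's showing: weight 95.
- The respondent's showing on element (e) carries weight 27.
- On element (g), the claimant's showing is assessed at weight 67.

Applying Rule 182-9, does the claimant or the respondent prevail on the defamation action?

— Issue I —
Stage I.1 (claimant, a preponderance, weight is at least 51): (a) 54 (respondent's 3 disregarded) ≥ 51 — meets; (b) 44 < 51 — fails.
  Not every element is met, so the claimant fails to carry Stage I.1.
The respondent prevails on this issue.
— Issue II —
Stage II.1 — burden on claimant; standard: the preponderance of the evidence (weight is at least 51).
    (f): 49 (respondent's 22 disregarded) < 51 [not met]
  Not every element is met, so the claimant fails to carry Stage II.1.
The respondent prevails on this issue.
— Issue III —
At Stage III.1 the claimant must meet clear and convincing evidence (weight is at least 71): on (j) the weight is 67, which does not reach 71, so (j) does not meet the standard.
  The claimant does not carry Stage III.1.
The respondent prevails on this issue.
Per-issue: Issue I → respondent; Issue II → respondent; Issue III → respondent. The claimant must prevail on at least one issue; overall, the respondent prevails.

respondent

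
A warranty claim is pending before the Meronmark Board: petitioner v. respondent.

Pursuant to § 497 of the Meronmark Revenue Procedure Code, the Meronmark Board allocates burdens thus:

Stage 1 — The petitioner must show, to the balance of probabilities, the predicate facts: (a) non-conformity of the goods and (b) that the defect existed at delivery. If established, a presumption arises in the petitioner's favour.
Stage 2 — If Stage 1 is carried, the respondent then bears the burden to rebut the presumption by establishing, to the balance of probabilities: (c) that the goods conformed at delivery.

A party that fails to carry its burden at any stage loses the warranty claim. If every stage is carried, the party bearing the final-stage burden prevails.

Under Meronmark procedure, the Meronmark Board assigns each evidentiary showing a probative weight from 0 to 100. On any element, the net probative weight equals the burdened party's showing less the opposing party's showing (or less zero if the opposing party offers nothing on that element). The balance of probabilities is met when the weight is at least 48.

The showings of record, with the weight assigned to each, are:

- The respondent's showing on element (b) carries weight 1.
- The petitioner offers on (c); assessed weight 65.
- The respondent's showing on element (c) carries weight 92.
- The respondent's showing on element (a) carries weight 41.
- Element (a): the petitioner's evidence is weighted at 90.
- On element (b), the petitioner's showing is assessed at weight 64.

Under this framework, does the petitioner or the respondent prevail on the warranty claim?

At Stage 1 the petitioner must meet the balance of probabilities (weight is at least 48): on (a) the weight is 90 less the opposing 41 gives net 49, ≥ 48, so (a) meets the standard; on (b) the weight is 64 less the opposing 1 gives net 63, which does reach 48, so (b) meets the standard.
  Stage 1 is satisfied; the onus moves to the respondent.
At Stage 2 the respondent must meet the balance of probabilities (weight is at least 48): on (c) the weight is 92 less the opposing 65 gives net 27, which does not reach 48, so (c) does not meet the standard.
  The respondent does not carry Stage 2.
The petitioner prevails.

petitioner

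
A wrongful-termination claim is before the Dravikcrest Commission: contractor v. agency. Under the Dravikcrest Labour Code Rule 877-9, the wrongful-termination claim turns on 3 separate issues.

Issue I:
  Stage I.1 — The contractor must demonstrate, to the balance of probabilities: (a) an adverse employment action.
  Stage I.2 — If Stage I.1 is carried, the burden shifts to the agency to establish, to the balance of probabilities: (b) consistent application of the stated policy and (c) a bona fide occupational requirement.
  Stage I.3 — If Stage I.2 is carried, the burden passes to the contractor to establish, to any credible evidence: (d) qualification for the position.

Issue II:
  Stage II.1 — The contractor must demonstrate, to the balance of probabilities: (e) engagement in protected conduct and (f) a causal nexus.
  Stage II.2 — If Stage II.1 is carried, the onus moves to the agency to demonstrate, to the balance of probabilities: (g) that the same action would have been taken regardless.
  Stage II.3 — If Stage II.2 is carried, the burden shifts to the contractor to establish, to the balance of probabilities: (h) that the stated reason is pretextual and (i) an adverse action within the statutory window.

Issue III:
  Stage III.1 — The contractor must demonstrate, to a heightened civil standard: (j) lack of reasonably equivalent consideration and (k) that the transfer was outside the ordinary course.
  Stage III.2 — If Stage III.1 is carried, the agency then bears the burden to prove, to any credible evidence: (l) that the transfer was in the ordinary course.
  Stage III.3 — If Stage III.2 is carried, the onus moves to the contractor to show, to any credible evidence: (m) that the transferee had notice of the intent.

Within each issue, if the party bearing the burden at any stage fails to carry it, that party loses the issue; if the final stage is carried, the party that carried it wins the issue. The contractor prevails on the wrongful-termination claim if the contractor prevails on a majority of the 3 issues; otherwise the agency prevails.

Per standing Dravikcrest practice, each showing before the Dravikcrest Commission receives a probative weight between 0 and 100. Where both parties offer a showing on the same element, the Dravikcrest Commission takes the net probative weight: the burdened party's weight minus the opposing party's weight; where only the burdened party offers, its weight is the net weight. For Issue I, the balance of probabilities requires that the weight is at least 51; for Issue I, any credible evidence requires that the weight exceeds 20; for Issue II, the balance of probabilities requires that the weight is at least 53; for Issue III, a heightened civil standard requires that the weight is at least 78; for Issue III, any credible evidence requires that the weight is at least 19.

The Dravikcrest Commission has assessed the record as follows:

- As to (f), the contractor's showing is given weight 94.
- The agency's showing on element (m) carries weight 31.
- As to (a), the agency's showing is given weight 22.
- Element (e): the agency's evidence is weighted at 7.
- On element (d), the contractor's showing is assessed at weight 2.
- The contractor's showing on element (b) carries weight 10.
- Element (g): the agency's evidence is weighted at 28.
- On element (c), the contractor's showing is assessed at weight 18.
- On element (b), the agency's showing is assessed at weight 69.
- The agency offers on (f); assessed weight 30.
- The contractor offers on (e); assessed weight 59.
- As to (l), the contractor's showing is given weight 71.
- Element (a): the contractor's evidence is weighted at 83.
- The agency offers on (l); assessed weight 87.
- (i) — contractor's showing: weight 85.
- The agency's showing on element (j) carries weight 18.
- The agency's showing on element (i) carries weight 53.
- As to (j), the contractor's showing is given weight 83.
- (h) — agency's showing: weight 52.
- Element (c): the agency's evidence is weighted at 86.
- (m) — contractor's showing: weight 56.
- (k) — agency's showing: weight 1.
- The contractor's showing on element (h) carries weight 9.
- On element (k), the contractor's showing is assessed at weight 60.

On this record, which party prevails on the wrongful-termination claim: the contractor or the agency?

— Issue I —
Stage I.1 — burden on contractor; standard: the balance of probabilities (weight is at least 51).
    (a): 83 − 22 = 61 ≥ 51 [met]
  The contractor carries Stage I.1; the agency now bears the burden.
Stage I.2 — burden on agency; standard: the balance of probabilities (weight is at least 51).
    (b): 69 − 10 = 59 ≥ 51 [met]
    (c): 86 − 18 = 68 ≥ 51 [met]
  All elements met. The burden passes to the contractor.
Stage I.3 — burden on contractor; standard: any credible evidence (weight exceeds 20).
    (d): 2 ≤ 20 [not met]
  Stage I.3 not carried; the contractor fails its burden.
The agency prevails on this issue.
— Issue II —
At Stage II.1 the contractor must meet the balance of probabilities (weight is at least 53): on (e) the weight is 59 less the opposing 7 gives net 52, which does not reach 53, so (e) does not meet the standard; on (f) the weight is 94 less the opposing 30 gives net 64, which does reach 53, so (f) meets the standard.
  The contractor does not carry Stage II.1.
The analysis ends at Stage II.1; the agency prevails on this issue.
— Issue III —
At Stage III.1 the contractor must meet a heightened civil standard (weight is at least 78): on (j) the weight is 83 less the opposing 18 gives net 65, < 78, so (j) does not meet the standard; on (k) the weight is 60 less the opposing 1 gives net 59, which does not reach 78, so (k) does not meet the standard.
  Not every element is met, so the contractor fails to carry Stage III.1.
The analysis ends at Stage III.1; the agency prevails on this issue.
Per-issue: Issue I → agency; Issue II → agency; Issue III → agency. The contractor must prevail on a majority of issues; overall, the agency prevails.

agency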